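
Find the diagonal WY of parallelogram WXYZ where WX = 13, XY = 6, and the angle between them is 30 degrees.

Using the law of cosines:
d^2 = 13^2 + 6^2 - 2(13)(6)cos(30 degrees)
d^2 = 169 + 36 - 156*sqrt(3)/2
d^2 = 205 - 78*sqrt(3)
d = sqrt(205 - 78*sqrt(3))

sqrt(205 - 78*sqrt(3))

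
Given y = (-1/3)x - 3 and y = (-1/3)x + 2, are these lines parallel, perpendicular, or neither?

Slope of line 1: m1 = -1/3
Slope of line 2: m2 = -1/3
Two lines are parallel if and only if they have equal slopes (or both are vertical).
Here m1 = m2 = -1/3, confirming the lines are parallel.

Parallel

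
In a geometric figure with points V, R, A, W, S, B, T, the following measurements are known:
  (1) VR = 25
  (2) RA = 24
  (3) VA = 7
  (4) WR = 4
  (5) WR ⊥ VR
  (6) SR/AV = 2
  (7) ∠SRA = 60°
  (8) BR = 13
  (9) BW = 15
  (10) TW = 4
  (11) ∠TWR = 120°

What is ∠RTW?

Step 1: By the law of cosines on triangle TWR: TR² = 4² + 4² − 2·4·4·cos(120°) = 48, so TR = 4·√3.
Step 2: By the inverse law of cosines on triangle RTW: cos(∠RTW) = ((4·√3)² + 4² − 4²) / (2·4·√3·4) = 48/55.43 = 0.866, so ∠RTW = 30°.

Therefore, the measure of angle ∠RTW = 30°.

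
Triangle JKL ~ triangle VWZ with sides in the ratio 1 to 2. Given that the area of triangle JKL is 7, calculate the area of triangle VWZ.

Area ratio = (1/2)^2 = 1/4. Area of VWZ = 7 * 4/1 = 28.

28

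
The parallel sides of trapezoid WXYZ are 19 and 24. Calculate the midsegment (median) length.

The midsegment of a trapezoid = (base1 + base2) / 2
midsegment = (19 + 24) / 2
midsegment = 43 / 2
midsegment = 43/2

43/2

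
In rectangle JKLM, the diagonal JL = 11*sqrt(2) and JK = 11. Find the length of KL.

Using the Pythagorean theorem: d^2 = a^2 + b^2
b^2 = d^2 - a^2
b^2 = 242 - 121
b^2 = 121
b = sqrt(121) = 11

11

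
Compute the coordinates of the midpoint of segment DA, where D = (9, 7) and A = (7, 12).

The midpoint is the average of the coordinates:
x: (9 + 7)/2 = 8
y: (7 + 12)/2 = 19/2
Midpoint = (8, 19/2)

(8, 19/2)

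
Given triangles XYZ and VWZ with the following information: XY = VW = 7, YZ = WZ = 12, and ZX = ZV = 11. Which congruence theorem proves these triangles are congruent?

The given information matches SSS: All three pairs of corresponding sides are equal (Side-Side-Side).

SSS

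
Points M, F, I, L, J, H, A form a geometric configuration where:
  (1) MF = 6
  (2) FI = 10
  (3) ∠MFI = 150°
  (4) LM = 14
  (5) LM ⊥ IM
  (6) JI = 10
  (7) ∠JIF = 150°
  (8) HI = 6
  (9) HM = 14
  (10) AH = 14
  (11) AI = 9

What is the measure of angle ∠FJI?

Step 1: By the law of cosines on triangle JIF: JF² = 10² + 10² − 2·10·10·cos(150°) = 373.21, so JF ≈ 19.32.
Step 2: By the inverse law of cosines on triangle FJI: cos(∠FJI) = (19.32² + 10² − 10²) / (2·19.32·10) = 373.21/386.37 = 0.9659, so ∠FJI = 15°.

Therefore, the measure of angle ∠FJI = 15°.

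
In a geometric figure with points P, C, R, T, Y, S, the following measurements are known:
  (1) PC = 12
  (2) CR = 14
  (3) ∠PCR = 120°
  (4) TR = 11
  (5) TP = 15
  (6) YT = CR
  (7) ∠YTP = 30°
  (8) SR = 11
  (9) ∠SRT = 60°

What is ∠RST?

Step 1: By the law of cosines on triangle SRT: ST² = 11² + 11² − 2·11·11·cos(60°) = 121, so ST = 11.
Step 2: By the inverse law of cosines on triangle RST: cos(∠RST) = (11² + 11² − 11²) / (2·11·11) = 121/242 = 0.5, so ∠RST = 60°.

Therefore, the measure of angle ∠RST = 60°.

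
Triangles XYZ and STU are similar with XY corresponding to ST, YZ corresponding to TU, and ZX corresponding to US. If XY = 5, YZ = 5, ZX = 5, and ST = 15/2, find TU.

Similar triangles have proportional sides. Setting up the proportion:
ST / XY = TU / YZ
15/2 / 5 = TU / 5
TU = 5 * 15/2 / 5 = 15/2.

15/2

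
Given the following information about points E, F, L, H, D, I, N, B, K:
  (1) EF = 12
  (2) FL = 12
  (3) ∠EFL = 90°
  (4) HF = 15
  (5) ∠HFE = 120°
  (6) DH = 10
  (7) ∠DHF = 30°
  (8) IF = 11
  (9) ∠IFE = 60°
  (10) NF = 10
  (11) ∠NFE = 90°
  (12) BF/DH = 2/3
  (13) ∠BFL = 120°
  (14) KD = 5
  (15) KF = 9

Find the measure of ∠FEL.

Step 1: By the law of cosines on triangle EFL: EL² = 12² + 12² − 2·12·12·cos(90°) = 288, so EL = 12·√2.
Step 2: By the inverse law of cosines on triangle FEL: cos(∠FEL) = (12² + (12·√2)² − 12²) / (2·12·12·√2) = 288/407.29 = 0.7071, so ∠FEL = 45°.

Therefore, the measure of angle ∠FEL = 45°.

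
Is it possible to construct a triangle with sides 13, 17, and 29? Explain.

For three segments to close into a triangle, no single side can be as long as the other two combined.
The longest side is 29, and 13 + 17 = 30 > 29.
A triangle can be formed.

Yes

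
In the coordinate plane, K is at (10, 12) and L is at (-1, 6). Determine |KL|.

d = sqrt((-1 - 10)^2 + (6 - 12)^2)
d = sqrt(-11^2 + -6^2)
d = sqrt(121 + 36)
d = sqrt(157)

sqrt(157)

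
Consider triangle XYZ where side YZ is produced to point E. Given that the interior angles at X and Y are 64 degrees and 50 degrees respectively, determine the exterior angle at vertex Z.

Exterior angle = 64 + 50 = 114 degrees (exterior angle theorem).

114 degrees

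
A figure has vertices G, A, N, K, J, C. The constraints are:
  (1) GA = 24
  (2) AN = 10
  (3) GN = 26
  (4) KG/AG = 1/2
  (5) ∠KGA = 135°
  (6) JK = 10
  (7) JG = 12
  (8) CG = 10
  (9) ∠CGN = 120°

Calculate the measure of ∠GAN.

Step 1: By the inverse law of cosines on triangle GAN: cos(∠GAN) = (24² + 10² − 26²) / (2·24·10) = 0/480 = 0, so ∠GAN = 90°.

Therefore, the measure of angle ∠GAN = 90°.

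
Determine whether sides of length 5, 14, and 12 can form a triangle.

For three segments to close into a triangle, no single side can be as long as the other two combined.
The longest side is 14, and 5 + 12 = 17 > 14.
A triangle can be formed.

Yes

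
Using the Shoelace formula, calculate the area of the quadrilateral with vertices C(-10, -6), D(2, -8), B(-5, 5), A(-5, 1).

Using the Shoelace formula for a quadrilateral (vertices in order):
Area = (1/2)|sum of (x_i * y_(i+1) - x_(i+1) * y_i)|
Terms: (-10*-8 - 2*-6) = 92, (2*5 - -5*-8) = -30, (-5*1 - -5*5) = 20, (-5*-6 - -10*1) = 40
Sum = 122
Area = (1/2)(122) = 61

61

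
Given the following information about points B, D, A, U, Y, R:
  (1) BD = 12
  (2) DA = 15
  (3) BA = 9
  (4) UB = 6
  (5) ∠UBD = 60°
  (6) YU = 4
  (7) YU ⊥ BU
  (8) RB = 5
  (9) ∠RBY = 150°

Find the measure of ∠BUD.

Step 1: By the law of cosines on triangle UBD: UD² = 6² + 12² − 2·6·12·cos(60°) = 108, so UD = 6·√3.
Step 2: By the inverse law of cosines on triangle BUD: cos(∠BUD) = (6² + (6·√3)² − 12²) / (2·6·6·√3) = 0/124.71 = 0, so ∠BUD = 90°.

Therefore, the measure of angle ∠BUD = 90°.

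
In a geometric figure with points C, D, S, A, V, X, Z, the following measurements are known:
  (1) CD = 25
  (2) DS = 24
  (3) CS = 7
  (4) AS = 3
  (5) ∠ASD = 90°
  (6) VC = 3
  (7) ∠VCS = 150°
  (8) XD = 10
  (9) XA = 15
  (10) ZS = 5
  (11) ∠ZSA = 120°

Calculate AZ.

Step 1: By the law of cosines on triangle ASZ: AZ² = 3² + 5² − 2·3·5·cos(120°) = 49, so AZ = 7.

Therefore, the length of AZ = 7.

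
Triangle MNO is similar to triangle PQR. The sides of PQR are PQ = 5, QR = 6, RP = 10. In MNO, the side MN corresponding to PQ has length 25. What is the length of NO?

Similar triangles have proportional sides. Setting up the proportion:
MN / PQ = NO / QR
25 / 5 = NO / 6
NO = 6 * 25 / 5 = 30.

30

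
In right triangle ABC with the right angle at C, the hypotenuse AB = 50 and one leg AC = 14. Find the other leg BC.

By the Pythagorean theorem: BC^2 = AB^2 - AC^2
BC^2 = 50^2 - 14^2 = 2500 - 196 = 2304
BC = sqrt(2304) = 48

48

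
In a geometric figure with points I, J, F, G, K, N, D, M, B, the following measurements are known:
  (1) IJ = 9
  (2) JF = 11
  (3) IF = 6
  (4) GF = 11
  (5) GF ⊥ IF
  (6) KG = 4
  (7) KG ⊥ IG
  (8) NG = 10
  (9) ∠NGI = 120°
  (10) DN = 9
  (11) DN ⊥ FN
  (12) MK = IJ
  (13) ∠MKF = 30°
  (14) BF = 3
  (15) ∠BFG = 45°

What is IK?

Step 1: By the law of cosines on triangle GFI: GI² = 11² + 6² − 2·11·6·cos(90°) = 157, so GI = √157.
Step 2: By the law of cosines on triangle IGK: IK² = √157² + 4² − 2·√157·4·cos(90°) = 173, so IK = √173.

Therefore, the length of IK = √173.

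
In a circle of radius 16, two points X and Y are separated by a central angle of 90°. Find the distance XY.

Chord = 2(16) sin(45°) = 16*sqrt(2)

16*sqrt(2)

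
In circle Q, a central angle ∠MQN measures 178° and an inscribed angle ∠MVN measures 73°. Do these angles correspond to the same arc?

By the inscribed angle theorem, the inscribed angle for a central angle of 178° should be 178° / 2 = 89°.
The given inscribed angle is 73°, which does not equal 89°.
Therefore, no, they do not correspond to the same arc.

No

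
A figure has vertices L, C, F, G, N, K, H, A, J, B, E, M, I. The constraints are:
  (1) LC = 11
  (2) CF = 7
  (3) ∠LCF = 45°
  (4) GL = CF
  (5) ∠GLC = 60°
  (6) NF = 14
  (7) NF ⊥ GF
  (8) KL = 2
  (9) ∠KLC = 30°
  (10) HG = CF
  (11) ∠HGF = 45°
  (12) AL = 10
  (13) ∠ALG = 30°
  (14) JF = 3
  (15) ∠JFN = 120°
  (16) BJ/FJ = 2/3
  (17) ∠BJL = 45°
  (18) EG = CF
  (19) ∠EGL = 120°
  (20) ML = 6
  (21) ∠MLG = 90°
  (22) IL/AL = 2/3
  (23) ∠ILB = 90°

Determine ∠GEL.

From the given relations: EG = CF = 7; GL = CF = 7.
Step 1: By the law of cosines on triangle EGL: EL² = 7² + 7² − 2·7·7·cos(120°) = 147, so EL = 7·√3.
Step 2: By the inverse law of cosines on triangle GEL: cos(∠GEL) = (7² + (7·√3)² − 7²) / (2·7·7·√3) = 147/169.74 = 0.866, so ∠GEL = 30°.

Therefore, the measure of angle ∠GEL = 30°.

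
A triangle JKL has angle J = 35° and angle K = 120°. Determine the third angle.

The interior angles sum to 180°: angle L = 180 - 35 - 120 = 25°.
The triangle is obtuse (angles 35°, 120°, 25°).

25 degrees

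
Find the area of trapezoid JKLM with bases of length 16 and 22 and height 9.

Area = (16 + 22) * 9 / 2 = 342 / 2 = 171

171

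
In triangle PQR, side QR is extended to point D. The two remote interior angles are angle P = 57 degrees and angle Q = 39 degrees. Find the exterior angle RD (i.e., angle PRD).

Exterior angle = 57 + 39 = 96 degrees (exterior angle theorem).

96 degrees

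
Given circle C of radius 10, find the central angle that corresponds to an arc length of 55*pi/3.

The full circumference is 2πr = 20*pi.
The arc is 55*pi/3 / 20*pi = 11/12 of the full circle.
So the central angle = 11/12 × 360° = 330°.

330°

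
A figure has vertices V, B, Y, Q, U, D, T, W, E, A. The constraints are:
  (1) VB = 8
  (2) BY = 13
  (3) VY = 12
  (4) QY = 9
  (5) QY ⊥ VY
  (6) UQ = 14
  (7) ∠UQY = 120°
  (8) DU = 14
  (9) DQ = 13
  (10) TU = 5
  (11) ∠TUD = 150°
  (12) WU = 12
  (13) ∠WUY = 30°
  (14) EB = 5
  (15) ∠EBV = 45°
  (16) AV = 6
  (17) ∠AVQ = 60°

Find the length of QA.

Step 1: By the law of cosines on triangle VYQ: VQ² = 12² + 9² − 2·12·9·cos(90°) = 225, so VQ = 15.
Step 2: By the law of cosines on triangle QVA: QA² = 15² + 6² − 2·15·6·cos(60°) = 171, so QA = 3·√19.

Therefore, the length of QA = 3·√19.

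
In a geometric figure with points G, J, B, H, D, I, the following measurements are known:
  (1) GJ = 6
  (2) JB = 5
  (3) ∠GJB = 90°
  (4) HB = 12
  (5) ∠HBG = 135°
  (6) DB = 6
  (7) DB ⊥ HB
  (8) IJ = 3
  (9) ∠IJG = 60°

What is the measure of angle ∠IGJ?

Step 1: By the law of cosines on triangle GJI: GI² = 6² + 3² − 2·6·3·cos(60°) = 27, so GI = 3·√3.
Step 2: By the inverse law of cosines on triangle IGJ: cos(∠IGJ) = ((3·√3)² + 6² − 3²) / (2·3·√3·6) = 54/62.35 = 0.866, so ∠IGJ = 30°.

Therefore, the measure of angle ∠IGJ = 30°.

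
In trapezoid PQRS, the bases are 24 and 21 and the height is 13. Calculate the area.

A trapezoid's area equals the midsegment times the height.
The midsegment is (24 + 21) / 2 = 45/2.
Area = 45/2 * 13 = 585/2.

585/2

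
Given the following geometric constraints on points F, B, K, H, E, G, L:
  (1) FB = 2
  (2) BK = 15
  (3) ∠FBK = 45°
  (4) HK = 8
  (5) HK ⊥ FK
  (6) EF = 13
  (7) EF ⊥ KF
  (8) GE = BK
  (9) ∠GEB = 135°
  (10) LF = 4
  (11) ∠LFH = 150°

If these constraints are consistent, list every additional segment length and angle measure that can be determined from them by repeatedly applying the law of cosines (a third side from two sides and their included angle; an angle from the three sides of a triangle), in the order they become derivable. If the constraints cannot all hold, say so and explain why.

The constraints are consistent. Derivable facts, in order:
After 1 step:
- FK ≈ 13.66
After 2 steps:
- FH ≈ 15.83
- KE ≈ 18.86
- ∠BFK = 129.06°
- ∠BKF = 5.94°
After 3 steps:
- HL ≈ 19.4
- ∠EKF = 43.58°
- ∠FEK = 46.42°
- ∠FHK = 59.64°
- ∠HFK = 30.36°
After 4 steps:
- ∠FHL = 5.92°
- ∠FLH = 24.08°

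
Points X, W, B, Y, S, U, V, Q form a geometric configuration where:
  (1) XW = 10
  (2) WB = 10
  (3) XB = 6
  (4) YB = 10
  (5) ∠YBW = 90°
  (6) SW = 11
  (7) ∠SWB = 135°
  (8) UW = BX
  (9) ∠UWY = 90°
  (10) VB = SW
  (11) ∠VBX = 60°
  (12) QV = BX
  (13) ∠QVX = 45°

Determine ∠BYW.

Step 1: By the law of cosines on triangle YBW: YW² = 10² + 10² − 2·10·10·cos(90°) = 200, so YW = 10·√2.
Step 2: By the inverse law of cosines on triangle BYW: cos(∠BYW) = (10² + (10·√2)² − 10²) / (2·10·10·√2) = 200/282.84 = 0.7071, so ∠BYW = 45°.

Therefore, the measure of angle ∠BYW = 45°.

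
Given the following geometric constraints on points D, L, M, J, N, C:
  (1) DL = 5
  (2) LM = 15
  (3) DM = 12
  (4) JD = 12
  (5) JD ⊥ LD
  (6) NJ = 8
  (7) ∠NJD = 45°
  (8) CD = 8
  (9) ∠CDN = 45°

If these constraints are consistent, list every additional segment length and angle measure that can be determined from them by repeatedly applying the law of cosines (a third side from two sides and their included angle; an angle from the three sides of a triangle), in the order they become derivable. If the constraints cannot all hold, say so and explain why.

The constraints are consistent. Derivable facts, in order:
After 1 step:
- DN ≈ 8.5
- LJ = 13
- ∠DLM = 45.04°
- ∠DML = 17.15°
- ∠LDM = 117.82°
After 2 steps:
- NC ≈ 6.33
- ∠DJL = 22.62°
- ∠DLJ = 67.38°
- ∠DNJ = 93.27°
- ∠JDN = 41.73°
After 3 steps:
- ∠CND = 63.32°
- ∠DCN = 71.68°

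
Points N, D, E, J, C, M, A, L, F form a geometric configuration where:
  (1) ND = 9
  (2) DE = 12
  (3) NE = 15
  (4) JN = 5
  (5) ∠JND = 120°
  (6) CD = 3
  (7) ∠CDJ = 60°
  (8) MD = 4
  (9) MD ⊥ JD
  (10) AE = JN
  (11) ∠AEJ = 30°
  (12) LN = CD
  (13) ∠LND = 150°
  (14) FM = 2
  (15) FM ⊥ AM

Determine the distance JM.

Step 1: By the law of cosines on triangle JND: JD² = 5² + 9² − 2·5·9·cos(120°) = 151, so JD = √151.
Step 2: By the law of cosines on triangle JDM: JM² = √151² + 4² − 2·√151·4·cos(90°) = 167, so JM = √167.

Therefore, the length of JM = √167.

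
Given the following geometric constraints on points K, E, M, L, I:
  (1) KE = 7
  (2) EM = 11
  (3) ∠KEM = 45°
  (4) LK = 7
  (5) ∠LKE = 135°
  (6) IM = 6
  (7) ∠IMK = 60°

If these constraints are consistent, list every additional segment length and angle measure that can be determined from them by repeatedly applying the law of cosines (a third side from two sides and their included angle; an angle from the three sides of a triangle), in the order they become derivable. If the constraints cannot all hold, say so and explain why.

The constraints are consistent. Derivable facts, in order:
After 1 step:
- EL ≈ 12.93
- KM ≈ 7.82
After 2 steps:
- KI ≈ 7.09
- ∠EKM = 95.71°
- ∠ELK = 22.5°
- ∠EMK = 39.29°
- ∠KEL = 22.5°
After 3 steps:
- ∠IKM = 47.17°
- ∠KIM = 72.83°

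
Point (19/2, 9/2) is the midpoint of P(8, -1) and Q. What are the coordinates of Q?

Using the midpoint formula: M = ((x1 + x2)/2, (y1 + y2)/2)
We know M = (19/2, 9/2) and P = (8, -1)
For x: 19/2 = (8 + x2)/2, so x2 = 2*19/2 - 8 = 11
For y: 9/2 = (-1 + y2)/2, so y2 = 2*9/2 - -1 = 10
Q = (11, 10)

(11, 10)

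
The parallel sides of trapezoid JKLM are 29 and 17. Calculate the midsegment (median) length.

The midsegment of a trapezoid = (base1 + base2) / 2
midsegment = (29 + 17) / 2
midsegment = 46 / 2
midsegment = 23

23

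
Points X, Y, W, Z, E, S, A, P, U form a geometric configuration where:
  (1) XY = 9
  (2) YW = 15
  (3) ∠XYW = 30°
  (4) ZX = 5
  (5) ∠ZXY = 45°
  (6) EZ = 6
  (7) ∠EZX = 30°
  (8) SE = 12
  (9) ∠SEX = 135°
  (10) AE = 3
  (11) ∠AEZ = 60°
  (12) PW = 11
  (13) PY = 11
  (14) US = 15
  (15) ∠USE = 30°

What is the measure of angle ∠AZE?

Step 1: By the law of cosines on triangle ZEA: ZA² = 6² + 3² − 2·6·3·cos(60°) = 27, so ZA = 3·√3.
Step 2: By the inverse law of cosines on triangle AZE: cos(∠AZE) = ((3·√3)² + 6² − 3²) / (2·3·√3·6) = 54/62.35 = 0.866, so ∠AZE = 30°.

Therefore, the measure of angle ∠AZE = 30°.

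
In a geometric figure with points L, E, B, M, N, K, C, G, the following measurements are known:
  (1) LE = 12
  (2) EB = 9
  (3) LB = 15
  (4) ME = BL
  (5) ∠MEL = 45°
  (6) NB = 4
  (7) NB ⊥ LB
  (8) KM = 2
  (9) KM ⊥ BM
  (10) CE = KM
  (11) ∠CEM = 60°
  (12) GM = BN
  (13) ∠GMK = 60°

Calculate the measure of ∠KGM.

From the given relations: GM = BN = 4.
Step 1: By the law of cosines on triangle GMK: GK² = 4² + 2² − 2·4·2·cos(60°) = 12, so GK = 2·√3.
Step 2: By the inverse law of cosines on triangle KGM: cos(∠KGM) = ((2·√3)² + 4² − 2²) / (2·2·√3·4) = 24/27.71 = 0.866, so ∠KGM = 30°.

Therefore, the measure of angle ∠KGM = 30°.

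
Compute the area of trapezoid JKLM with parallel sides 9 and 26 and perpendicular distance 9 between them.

Area = (9 + 26) * 9 / 2 = 315 / 2 = 315/2

315/2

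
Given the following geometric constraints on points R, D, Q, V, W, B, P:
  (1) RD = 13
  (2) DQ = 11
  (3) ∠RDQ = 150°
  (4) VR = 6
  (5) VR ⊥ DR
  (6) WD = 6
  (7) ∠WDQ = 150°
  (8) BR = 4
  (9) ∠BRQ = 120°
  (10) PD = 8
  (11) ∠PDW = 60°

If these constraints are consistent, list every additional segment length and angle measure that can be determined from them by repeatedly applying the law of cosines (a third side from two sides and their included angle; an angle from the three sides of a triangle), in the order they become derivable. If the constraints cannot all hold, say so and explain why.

The constraints are consistent. Derivable facts, in order:
After 1 step:
- DV ≈ 14.32
- QW ≈ 16.47
- RQ ≈ 23.19
- WP = 2·√13
After 2 steps:
- QB ≈ 25.43
- ∠DPW = 46.1°
- ∠DQR = 16.28°
- ∠DQW = 10.49°
- ∠DRQ = 13.72°
- ∠DVR = 65.22°
- ∠DWP = 73.9°
- ∠DWQ = 19.51°
- ∠RDV = 24.78°
After 3 steps:
- ∠BQR = 7.83°
- ∠QBR = 52.17°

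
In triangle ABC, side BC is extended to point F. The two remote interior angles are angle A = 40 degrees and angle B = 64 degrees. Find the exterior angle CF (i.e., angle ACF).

By the exterior angle theorem, an exterior angle of a triangle equals the sum of the two remote interior angles.
Exterior angle = angle A + angle B
Exterior angle = 40 + 64 = 104 degrees

104 degrees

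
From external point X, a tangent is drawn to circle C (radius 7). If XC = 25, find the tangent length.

tangent = √(d² - r²) = √(25² - 7²) = √(625 - 49) = √576 = 24

24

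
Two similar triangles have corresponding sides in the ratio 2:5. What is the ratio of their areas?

The ratio of areas of similar triangles equals the square of the side ratio.
Side ratio = 2:5
Area ratio = (2/5)^2 = 4/25 = 4:25

4:25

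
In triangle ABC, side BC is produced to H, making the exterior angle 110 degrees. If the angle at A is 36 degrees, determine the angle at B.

angle B = 110 - 36 = 74 degrees (exterior angle theorem).

74 degrees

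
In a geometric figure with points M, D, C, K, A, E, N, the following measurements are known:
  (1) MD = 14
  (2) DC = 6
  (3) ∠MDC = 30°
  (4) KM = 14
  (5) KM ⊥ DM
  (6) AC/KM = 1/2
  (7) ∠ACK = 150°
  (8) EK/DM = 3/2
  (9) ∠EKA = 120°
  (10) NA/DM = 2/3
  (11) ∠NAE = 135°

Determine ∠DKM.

Step 1: By the law of cosines on triangle KMD: KD² = 14² + 14² − 2·14·14·cos(90°) = 392, so KD = 14·√2.
Step 2: By the inverse law of cosines on triangle DKM: cos(∠DKM) = ((14·√2)² + 14² − 14²) / (2·14·√2·14) = 392/554.37 = 0.7071, so ∠DKM = 45°.

Therefore, the measure of angle ∠DKM = 45°.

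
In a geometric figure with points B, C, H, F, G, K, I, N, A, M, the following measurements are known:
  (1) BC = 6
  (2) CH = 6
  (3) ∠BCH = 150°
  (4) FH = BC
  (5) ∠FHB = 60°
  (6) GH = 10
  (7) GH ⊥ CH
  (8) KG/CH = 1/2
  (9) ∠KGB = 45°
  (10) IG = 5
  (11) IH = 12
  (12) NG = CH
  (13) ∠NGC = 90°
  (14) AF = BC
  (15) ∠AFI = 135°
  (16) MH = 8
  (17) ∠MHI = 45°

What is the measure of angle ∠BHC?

Step 1: By the law of cosines on triangle HCB: HB² = 6² + 6² − 2·6·6·cos(150°) = 134.35, so HB ≈ 11.59.
Step 2: By the inverse law of cosines on triangle BHC: cos(∠BHC) = (11.59² + 6² − 6²) / (2·11.59·6) = 134.35/139.09 = 0.9659, so ∠BHC = 15°.

Therefore, the measure of angle ∠BHC = 15°.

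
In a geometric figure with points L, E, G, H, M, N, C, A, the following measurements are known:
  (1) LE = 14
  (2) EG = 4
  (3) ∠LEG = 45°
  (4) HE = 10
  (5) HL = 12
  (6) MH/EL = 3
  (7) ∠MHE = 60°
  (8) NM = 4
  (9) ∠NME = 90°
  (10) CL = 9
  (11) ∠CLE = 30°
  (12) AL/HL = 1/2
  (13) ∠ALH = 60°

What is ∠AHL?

From the given relations: AL = 1/2·HL = 1/2·12 = 6.
Step 1: By the law of cosines on triangle HLA: HA² = 12² + 6² − 2·12·6·cos(60°) = 108, so HA = 6·√3.
Step 2: By the inverse law of cosines on triangle AHL: cos(∠AHL) = ((6·√3)² + 12² − 6²) / (2·6·√3·12) = 216/249.42 = 0.866, so ∠AHL = 30°.

Therefore, the measure of angle ∠AHL = 30°.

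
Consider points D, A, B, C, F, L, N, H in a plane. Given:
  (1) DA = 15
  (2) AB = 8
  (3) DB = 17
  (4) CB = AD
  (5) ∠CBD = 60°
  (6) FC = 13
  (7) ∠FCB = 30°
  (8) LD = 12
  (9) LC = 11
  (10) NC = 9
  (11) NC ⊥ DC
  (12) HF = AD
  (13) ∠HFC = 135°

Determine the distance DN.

From the given relations: CB = AD = 15.
Step 1: By the law of cosines on triangle CBD: CD² = 15² + 17² − 2·15·17·cos(60°) = 259, so CD ≈ 16.09.
Step 2: By the law of cosines on triangle DCN: DN² = 16.09² + 9² − 2·16.09·9·cos(90°) = 340, so DN = 2·√85.

Therefore, the length of DN = 2·√85.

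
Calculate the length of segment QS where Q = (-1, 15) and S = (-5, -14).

The horizontal distance is |-5 - -1| = 4 and the vertical distance is |-14 - 15| = 29.
By the Pythagorean theorem, d = sqrt(4^2 + 29^2) = sqrt(857).

sqrt(857)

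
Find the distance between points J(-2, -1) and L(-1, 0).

d = sqrt((-1 - -2)^2 + (0 - -1)^2)
d = sqrt(1^2 + 1^2)
d = sqrt(1 + 1)
d = sqrt(2)

sqrt(2)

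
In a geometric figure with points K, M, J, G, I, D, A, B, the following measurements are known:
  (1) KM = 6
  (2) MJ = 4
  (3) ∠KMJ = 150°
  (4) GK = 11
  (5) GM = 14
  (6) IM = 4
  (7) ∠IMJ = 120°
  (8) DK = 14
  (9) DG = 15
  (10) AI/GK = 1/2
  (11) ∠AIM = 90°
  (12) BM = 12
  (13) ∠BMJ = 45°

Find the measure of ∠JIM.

Step 1: By the law of cosines on triangle IMJ: IJ² = 4² + 4² − 2·4·4·cos(120°) = 48, so IJ = 4·√3.
Step 2: By the inverse law of cosines on triangle JIM: cos(∠JIM) = ((4·√3)² + 4² − 4²) / (2·4·√3·4) = 48/55.43 = 0.866, so ∠JIM = 30°.

Therefore, the measure of angle ∠JIM = 30°.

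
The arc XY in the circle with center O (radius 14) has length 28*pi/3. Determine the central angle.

θ = 360 × 28*pi/3 / (2π × 14) = 120° (rearranging arc length formula).

120°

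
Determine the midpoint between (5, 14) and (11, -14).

The midpoint is the average of the coordinates:
x: (5 + 11)/2 = 8
y: (14 + -14)/2 = 0
Midpoint = (8, 0)

(8, 0)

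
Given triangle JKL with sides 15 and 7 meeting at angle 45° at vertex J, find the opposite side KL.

Law of cosines: KL^2 = 15^2 + 7^2 - 2(15)(7)cos(45°) = 274 - 105*sqrt(2), so KL = sqrt(274 - 105*sqrt(2)).

sqrt(274 - 105*sqrt(2))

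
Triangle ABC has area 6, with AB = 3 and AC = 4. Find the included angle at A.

From the SAS area formula Area = (1/2)ab sin(C), rearranging gives sin(C) = 2*Area/(ab).
sin(C) = 2 * 6 / (12) = 1.
Therefore C = arcsin(1) = 90°.

90°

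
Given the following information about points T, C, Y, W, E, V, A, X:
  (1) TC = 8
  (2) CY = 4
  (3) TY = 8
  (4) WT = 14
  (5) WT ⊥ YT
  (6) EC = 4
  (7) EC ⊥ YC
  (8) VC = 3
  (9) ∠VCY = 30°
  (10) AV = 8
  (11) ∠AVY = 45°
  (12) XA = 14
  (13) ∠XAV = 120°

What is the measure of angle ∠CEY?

Step 1: By the law of cosines on triangle ECY: EY² = 4² + 4² − 2·4·4·cos(90°) = 32, so EY = 4·√2.
Step 2: By the inverse law of cosines on triangle CEY: cos(∠CEY) = (4² + (4·√2)² − 4²) / (2·4·4·√2) = 32/45.25 = 0.7071, so ∠CEY = 45°.

Therefore, the measure of angle ∠CEY = 45°.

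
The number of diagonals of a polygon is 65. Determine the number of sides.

Using d = n(n - 3)/2, we solve 65 = n(n - 3)/2.
So n(n - 3) = 130.
Testing n = 13: 13 * 10 = 130 = 130. Correct.
The polygon has 13 sides.

13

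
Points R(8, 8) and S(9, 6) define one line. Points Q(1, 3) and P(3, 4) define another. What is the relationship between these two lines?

Slope of line 1: m1 = (6 - 8)/(9 - 8) = -2/1 = -2
Slope of line 2: m2 = (4 - 3)/(3 - 1) = 1/2 = 1/2
m1 * m2 = (-2) * (1/2) = -1 = -1, so the lines are perpendicular.

Perpendicular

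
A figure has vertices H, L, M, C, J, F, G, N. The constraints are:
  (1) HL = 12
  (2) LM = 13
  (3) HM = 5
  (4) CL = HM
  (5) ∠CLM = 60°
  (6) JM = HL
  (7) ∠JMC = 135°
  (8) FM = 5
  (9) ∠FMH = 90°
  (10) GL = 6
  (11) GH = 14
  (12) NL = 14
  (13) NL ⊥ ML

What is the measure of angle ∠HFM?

Step 1: By the law of cosines on triangle FMH: FH² = 5² + 5² − 2·5·5·cos(90°) = 50, so FH = 5·√2.
Step 2: By the inverse law of cosines on triangle HFM: cos(∠HFM) = ((5·√2)² + 5² − 5²) / (2·5·√2·5) = 50/70.71 = 0.7071, so ∠HFM = 45°.

Therefore, the measure of angle ∠HFM = 45°.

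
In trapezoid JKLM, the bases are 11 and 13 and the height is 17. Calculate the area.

A trapezoid's area equals the midsegment times the height.
The midsegment is (11 + 13) / 2 = 12.
Area = 12 * 17 = 204.

204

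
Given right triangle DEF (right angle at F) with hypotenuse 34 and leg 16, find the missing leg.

By the Pythagorean theorem: EF^2 = DE^2 - DF^2
EF^2 = 34^2 - 16^2 = 1156 - 256 = 900
EF = sqrt(900) = 30

30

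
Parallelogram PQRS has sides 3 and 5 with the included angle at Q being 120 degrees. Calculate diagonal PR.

Law of cosines: d^2 = 3^2 + 5^2 - 2(3)(5)cos(120°) = 49, so d = 7.

7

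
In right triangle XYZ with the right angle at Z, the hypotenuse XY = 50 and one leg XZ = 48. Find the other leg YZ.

Rearranging the Pythagorean theorem to solve for the unknown leg:
leg^2 = hypotenuse^2 - known_leg^2 = 2500 - 2304 = 196
leg = sqrt(196) = 14.

14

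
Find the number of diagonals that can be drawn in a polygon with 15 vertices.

Total line segments between 15 vertices = C(15,2) = 105.
Subtract the 15 sides: 105 - 15 = 90 diagonals.

90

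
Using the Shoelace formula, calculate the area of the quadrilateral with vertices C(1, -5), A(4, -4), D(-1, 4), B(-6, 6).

Using the Shoelace formula for a quadrilateral (vertices in order):
Area = (1/2)|sum of (x_i * y_(i+1) - x_(i+1) * y_i)|
Terms: (1*-4 - 4*-5) = 16, (4*4 - -1*-4) = 12, (-1*6 - -6*4) = 18, (-6*-5 - 1*6) = 24
Sum = 70
Area = (1/2)(70) = 35

35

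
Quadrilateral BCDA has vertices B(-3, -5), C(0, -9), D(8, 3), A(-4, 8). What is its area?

The Shoelace formula works by pairing each vertex with the next (cycling back to the first).
For each pair, compute x_i*y_(i+1) - x_(i+1)*y_i:
  (-3*-9 - 0*-5) = 27
  (0*3 - 8*-9) = 72
  (8*8 - -4*3) = 76
  (-4*-5 - -3*8) = 44
Taking half the absolute value of the total: Area = (1/2)(219) = 219/2.

219/2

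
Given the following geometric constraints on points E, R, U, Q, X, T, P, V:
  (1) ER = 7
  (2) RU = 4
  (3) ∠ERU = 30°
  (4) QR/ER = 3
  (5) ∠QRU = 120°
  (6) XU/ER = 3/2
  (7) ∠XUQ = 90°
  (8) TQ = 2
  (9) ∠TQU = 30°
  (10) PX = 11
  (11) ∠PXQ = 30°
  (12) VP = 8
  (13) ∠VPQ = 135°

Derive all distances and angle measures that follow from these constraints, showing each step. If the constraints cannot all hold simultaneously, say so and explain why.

The constraints are consistent.

From the given relations:
  QR = 3·ER = 3·7 = 21
  XU = 3/2·ER = 3/2·7 ≈ 10.5

Step 1: From ER = 7, RU = 4, and ∠ERU = 30°, by the law of cosines:
  EU² = ER² + RU² - 2·ER·RU·cos(30°) = 49 + 16 - 48.5 = 16.5
  EU ≈ 4.06

Step 2: From UR = 4, RQ = 21, and ∠URQ = 120°, by the law of cosines:
  UQ² = UR² + RQ² - 2·UR·RQ·cos(120°) = 16 + 441 + 84 = 541
  UQ ≈ 23.26

Step 3: From UQ = 23.26, QT = 2, and ∠UQT = 30°, by the law of cosines:
  UT² = UQ² + QT² - 2·UQ·QT·cos(30°) = 541 + 4 - 80.57 = 464.4
  UT ≈ 21.55

Step 4: From QU = 23.26, UX = 10.5, and ∠QUX = 90°, by the law of cosines:
  QX² = QU² + UX² - 2·QU·UX·cos(90°) = 541 + 110.2 - 0 = 651.3
  QX ≈ 25.52

Step 5: From ER = 7, EU = 4.06, RU = 4, by the inverse law of cosines:
  cos(∠REU) = (ER² + EU² - RU²) / (2·ER·EU)
  ∠REU = 29.49°

Step 6: From UE = 4.06, UR = 4, ER = 7, by the inverse law of cosines:
  cos(∠EUR) = (UE² + UR² - ER²) / (2·UE·UR)
  ∠EUR = 120.51°

Step 7: From UQ = 23.26, UR = 4, QR = 21, by the inverse law of cosines:
  cos(∠QUR) = (UQ² + UR² - QR²) / (2·UQ·UR)
  ∠QUR = 51.43°

Step 8: From QR = 21, QU = 23.26, RU = 4, by the inverse law of cosines:
  cos(∠RQU) = (QR² + QU² - RU²) / (2·QR·QU)
  ∠RQU = 8.57°

Step 9: From QX = 25.52, XP = 11, and ∠QXP = 30°, by the law of cosines:
  QP² = QX² + XP² - 2·QX·XP·cos(30°) = 651.3 + 121 - 486.2 = 286
  QP ≈ 16.91

Step 10: From UQ = 23.26, UT = 21.55, QT = 2, by the inverse law of cosines:
  cos(∠QUT) = (UQ² + UT² - QT²) / (2·UQ·UT)
  ∠QUT = 2.66°

Step 11: From QU = 23.26, QX = 25.52, UX = 10.5, by the inverse law of cosines:
  cos(∠UQX) = (QU² + QX² - UX²) / (2·QU·QX)
  ∠UQX = 24.3°

Step 12: From XQ = 25.52, XU = 10.5, QU = 23.26, by the inverse law of cosines:
  cos(∠QXU) = (XQ² + XU² - QU²) / (2·XQ·XU)
  ∠QXU = 65.7°

Step 13: From TQ = 2, TU = 21.55, QU = 23.26, by the inverse law of cosines:
  cos(∠QTU) = (TQ² + TU² - QU²) / (2·TQ·TU)
  ∠QTU = 147.34°

Step 14: From QP = 16.91, PV = 8, and ∠QPV = 135°, by the law of cosines:
  QV² = QP² + PV² - 2·QP·PV·cos(135°) = 286 + 64 + 191.3 = 541.4
  QV ≈ 23.27

Step 15: From QP = 16.91, QX = 25.52, PX = 11, by the inverse law of cosines:
  cos(∠PQX) = (QP² + QX² - PX²) / (2·QP·QX)
  ∠PQX = 18.98°

Step 16: From PQ = 16.91, PX = 11, QX = 25.52, by the inverse law of cosines:
  cos(∠QPX) = (PQ² + PX² - QX²) / (2·PQ·PX)
  ∠QPX = 131.02°

Step 17: From QP = 16.91, QV = 23.27, PV = 8, by the inverse law of cosines:
  cos(∠PQV) = (QP² + QV² - PV²) / (2·QP·QV)
  ∠PQV = 14.07°

Step 18: From VP = 8, VQ = 23.27, PQ = 16.91, by the inverse law of cosines:
  cos(∠PVQ) = (VP² + VQ² - PQ²) / (2·VP·VQ)
  ∠PVQ = 30.93°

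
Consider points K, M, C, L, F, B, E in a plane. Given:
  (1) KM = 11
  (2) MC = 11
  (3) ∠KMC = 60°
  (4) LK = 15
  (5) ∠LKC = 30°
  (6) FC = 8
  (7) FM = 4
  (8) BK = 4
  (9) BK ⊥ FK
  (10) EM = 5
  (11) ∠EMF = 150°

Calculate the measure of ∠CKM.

Step 1: By the law of cosines on triangle KMC: KC² = 11² + 11² − 2·11·11·cos(60°) = 121, so KC = 11.
Step 2: By the inverse law of cosines on triangle CKM: cos(∠CKM) = (11² + 11² − 11²) / (2·11·11) = 121/242 = 0.5, so ∠CKM = 60°.

Therefore, the measure of angle ∠CKM = 60°.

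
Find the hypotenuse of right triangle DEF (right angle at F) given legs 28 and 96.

In a right triangle, the square of the hypotenuse equals the sum of the squares of the two legs.
The legs are 28 and 96, so the hypotenuse = sqrt(784 + 9216) = sqrt(10000) = 100.

100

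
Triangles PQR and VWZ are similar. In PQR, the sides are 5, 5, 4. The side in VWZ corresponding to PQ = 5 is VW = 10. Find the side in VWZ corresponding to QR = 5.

k = 10/5 = 2. WZ = 2 * 5 = 10.

10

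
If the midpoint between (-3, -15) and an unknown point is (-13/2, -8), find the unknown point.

Using the midpoint formula: M = ((x1 + x2)/2, (y1 + y2)/2)
We know M = (-13/2, -8) and A = (-3, -15)
For x: -13/2 = (-3 + x2)/2, so x2 = 2*-13/2 - -3 = -10
For y: -8 = (-15 + y2)/2, so y2 = 2*-8 - -15 = -1
D = (-10, -1)

(-10, -1)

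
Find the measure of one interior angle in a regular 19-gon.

Each interior angle of a regular n-gon is (n - 2) * 180 / n.
For n = 19: (19 - 2) * 180 / 19 = 3060/19 = 3060/19 degrees.

3060/19 degrees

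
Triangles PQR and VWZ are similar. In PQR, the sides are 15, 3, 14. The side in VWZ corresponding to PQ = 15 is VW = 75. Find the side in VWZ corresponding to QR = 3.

Since the triangles are similar, the ratio of corresponding sides is constant.
Scale factor k = VW / PQ = 75 / 15 = 5
WZ = k * QR = 5 * 3 = 15

15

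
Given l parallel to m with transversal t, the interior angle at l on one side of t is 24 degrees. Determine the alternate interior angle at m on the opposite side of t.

Alternate interior angles are equal: 24 degrees.

24 degrees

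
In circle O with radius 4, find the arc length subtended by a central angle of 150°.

Arc length = 2πr × θ/360
= 2π × 4 × 5/12
= 10*pi/3

10*pi/3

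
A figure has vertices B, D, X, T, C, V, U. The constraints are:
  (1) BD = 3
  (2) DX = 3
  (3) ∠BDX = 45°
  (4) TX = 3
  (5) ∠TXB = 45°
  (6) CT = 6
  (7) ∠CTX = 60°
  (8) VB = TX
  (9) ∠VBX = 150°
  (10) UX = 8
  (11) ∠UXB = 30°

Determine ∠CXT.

Step 1: By the law of cosines on triangle XTC: XC² = 3² + 6² − 2·3·6·cos(60°) = 27, so XC = 3·√3.
Step 2: By the inverse law of cosines on triangle CXT: cos(∠CXT) = ((3·√3)² + 3² − 6²) / (2·3·√3·3) = 0/31.18 = 0, so ∠CXT = 90°.

Therefore, the measure of angle ∠CXT = 90°.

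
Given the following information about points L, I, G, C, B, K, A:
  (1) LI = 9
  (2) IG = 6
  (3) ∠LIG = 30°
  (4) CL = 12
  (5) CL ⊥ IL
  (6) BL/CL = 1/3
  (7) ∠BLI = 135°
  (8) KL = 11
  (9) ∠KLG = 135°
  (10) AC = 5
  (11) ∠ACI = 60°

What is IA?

Step 1: By the law of cosines on triangle CLI: CI² = 12² + 9² − 2·12·9·cos(90°) = 225, so CI = 15.
Step 2: By the law of cosines on triangle ICA: IA² = 15² + 5² − 2·15·5·cos(60°) = 175, so IA = 5·√7.

Therefore, the length of IA = 5·√7.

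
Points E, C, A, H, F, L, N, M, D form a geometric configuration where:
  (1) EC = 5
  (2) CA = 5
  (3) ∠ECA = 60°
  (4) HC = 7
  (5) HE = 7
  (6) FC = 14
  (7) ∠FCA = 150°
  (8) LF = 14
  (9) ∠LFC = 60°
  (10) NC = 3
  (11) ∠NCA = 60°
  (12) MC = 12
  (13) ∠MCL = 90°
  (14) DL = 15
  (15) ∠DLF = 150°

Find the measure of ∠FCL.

Step 1: By the law of cosines on triangle CFL: CL² = 14² + 14² − 2·14·14·cos(60°) = 196, so CL = 14.
Step 2: By the inverse law of cosines on triangle FCL: cos(∠FCL) = (14² + 14² − 14²) / (2·14·14) = 196/392 = 0.5, so ∠FCL = 60°.

Therefore, the measure of angle ∠FCL = 60°.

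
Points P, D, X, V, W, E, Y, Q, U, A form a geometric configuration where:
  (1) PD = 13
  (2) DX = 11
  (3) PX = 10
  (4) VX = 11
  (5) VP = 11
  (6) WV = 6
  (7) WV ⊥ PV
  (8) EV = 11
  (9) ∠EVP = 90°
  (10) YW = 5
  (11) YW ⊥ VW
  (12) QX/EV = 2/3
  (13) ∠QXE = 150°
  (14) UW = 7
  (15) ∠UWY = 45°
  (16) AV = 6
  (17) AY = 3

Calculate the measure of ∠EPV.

Step 1: By the law of cosines on triangle PVE: PE² = 11² + 11² − 2·11·11·cos(90°) = 242, so PE = 11·√2.
Step 2: By the inverse law of cosines on triangle EPV: cos(∠EPV) = ((11·√2)² + 11² − 11²) / (2·11·√2·11) = 242/342.24 = 0.7071, so ∠EPV = 45°.

Therefore, the measure of angle ∠EPV = 45°.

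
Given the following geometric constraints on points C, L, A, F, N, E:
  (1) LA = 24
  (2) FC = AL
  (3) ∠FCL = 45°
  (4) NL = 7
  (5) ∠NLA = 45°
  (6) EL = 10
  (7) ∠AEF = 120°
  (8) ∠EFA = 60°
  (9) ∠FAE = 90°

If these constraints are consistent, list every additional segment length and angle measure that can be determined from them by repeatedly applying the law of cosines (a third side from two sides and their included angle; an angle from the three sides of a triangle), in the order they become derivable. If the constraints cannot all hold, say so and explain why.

These constraints are not satisfiable: (7), (8) and (9) are the three interior angles of triangle AEF, which must sum to 180°, but 120° + 60° + 90° = 270°. No planar figure meets all of them, so nothing further can be derived.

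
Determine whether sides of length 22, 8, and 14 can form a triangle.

Check the triangle inequality: 8 + 14 = 22 ≤ 22.
Since the sum of two sides does not exceed the third, no triangle can be formed.

No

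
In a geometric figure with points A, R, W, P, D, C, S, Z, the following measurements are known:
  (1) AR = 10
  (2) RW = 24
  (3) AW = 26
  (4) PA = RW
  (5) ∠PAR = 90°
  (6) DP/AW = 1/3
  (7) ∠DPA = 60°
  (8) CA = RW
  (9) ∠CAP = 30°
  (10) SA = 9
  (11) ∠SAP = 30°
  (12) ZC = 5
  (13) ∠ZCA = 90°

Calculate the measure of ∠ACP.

From the given relations: CA = RW = 24; PA = RW = 24.
Step 1: By the law of cosines on triangle CAP: CP² = 24² + 24² − 2·24·24·cos(30°) = 154.34, so CP ≈ 12.42.
Step 2: By the inverse law of cosines on triangle ACP: cos(∠ACP) = (24² + 12.42² − 24²) / (2·24·12.42) = 154.34/596.32 = 0.2588, so ∠ACP = 75°.

Therefore, the measure of angle ∠ACP = 75°.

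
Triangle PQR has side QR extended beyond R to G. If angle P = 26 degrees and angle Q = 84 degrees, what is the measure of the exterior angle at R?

The interior angle at R is 180 - 26 - 84 = 70 degrees.
The exterior angle and interior angle at R are supplementary:
Exterior angle = 180 - 70 = 110 degrees.

110 degrees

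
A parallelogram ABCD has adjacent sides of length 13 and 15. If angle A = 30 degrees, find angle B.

Consecutive angles are supplementary: angle B = 180 - 30 = 150 degrees.

150 degrees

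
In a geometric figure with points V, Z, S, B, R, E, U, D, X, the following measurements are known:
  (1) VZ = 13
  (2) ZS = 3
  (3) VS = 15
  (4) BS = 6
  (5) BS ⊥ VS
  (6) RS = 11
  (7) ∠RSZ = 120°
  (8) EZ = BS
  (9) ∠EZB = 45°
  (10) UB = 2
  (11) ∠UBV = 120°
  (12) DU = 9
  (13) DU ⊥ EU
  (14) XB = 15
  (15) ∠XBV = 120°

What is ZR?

Step 1: By the law of cosines on triangle ZSR: ZR² = 3² + 11² − 2·3·11·cos(120°) = 163, so ZR = √163.

Therefore, the length of ZR = √163.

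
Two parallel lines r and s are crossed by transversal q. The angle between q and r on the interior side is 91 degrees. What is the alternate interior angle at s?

Alternate interior angles formed by parallel lines and a transversal are equal.
The given angle is 91 degrees.
The alternate interior angle = 91 degrees.

91 degrees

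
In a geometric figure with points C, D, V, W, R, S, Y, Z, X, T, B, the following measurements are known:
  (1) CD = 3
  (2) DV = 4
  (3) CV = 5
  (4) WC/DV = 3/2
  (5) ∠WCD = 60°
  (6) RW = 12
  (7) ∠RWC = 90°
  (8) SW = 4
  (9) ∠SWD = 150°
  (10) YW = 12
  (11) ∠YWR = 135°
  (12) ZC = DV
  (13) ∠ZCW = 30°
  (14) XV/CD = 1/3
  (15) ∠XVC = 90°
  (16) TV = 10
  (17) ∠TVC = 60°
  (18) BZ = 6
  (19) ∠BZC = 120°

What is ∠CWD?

From the given relations: WC = 3/2·DV = 3/2·4 = 6.
Step 1: By the law of cosines on triangle WCD: WD² = 6² + 3² − 2·6·3·cos(60°) = 27, so WD = 3·√3.
Step 2: By the inverse law of cosines on triangle CWD: cos(∠CWD) = (6² + (3·√3)² − 3²) / (2·6·3·√3) = 54/62.35 = 0.866, so ∠CWD = 30°.

Therefore, the measure of angle ∠CWD = 30°.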